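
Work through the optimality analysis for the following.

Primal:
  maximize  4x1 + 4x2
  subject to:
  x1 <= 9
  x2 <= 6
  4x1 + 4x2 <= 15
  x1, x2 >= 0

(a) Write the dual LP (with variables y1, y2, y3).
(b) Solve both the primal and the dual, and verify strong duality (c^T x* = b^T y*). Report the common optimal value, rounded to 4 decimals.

The standard primal-dual pair for 'max c^T x s.t. A x <= b, x >= 0' is:
  Dual:  min b^T y  s.t.  A^T y >= c,  y >= 0.

So the dual LP is:
  minimize  9y1 + 6y2 + 15y3
  subject to:
    y1 + 4y3 >= 4
    y2 + 4y3 >= 4
    y1, y2, y3 >= 0

Solving the primal: x* = (3.75, 0).
  primal value c^T x* = 15.
Solving the dual: y* = (0, 0, 1).
  dual value b^T y* = 15.
Strong duality: c^T x* = b^T y*. Confirmed.

15


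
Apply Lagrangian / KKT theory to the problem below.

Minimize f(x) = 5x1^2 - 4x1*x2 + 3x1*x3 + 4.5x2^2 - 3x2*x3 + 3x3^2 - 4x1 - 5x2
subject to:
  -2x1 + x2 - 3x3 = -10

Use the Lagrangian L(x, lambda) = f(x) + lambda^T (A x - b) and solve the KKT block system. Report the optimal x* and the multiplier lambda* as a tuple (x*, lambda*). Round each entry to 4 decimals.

Form the Lagrangian:
  L(x, lambda) = (1/2) x^T Q x + c^T x + lambda^T (A x - b)
Stationarity (grad_x L = 0): Q x + c + A^T lambda = 0.
Primal feasibility: A x = b.

This gives the KKT block system:
  [ Q   A^T ] [ x     ]   [-c ]
  [ A    0  ] [ lambda ] = [ b ]

Solving the linear system:
  x*      = (1.2404, 1.4645, 2.9945)
  lambda* = (5.765)
  f(x*)   = 22.6831

x* = (1.2404, 1.4645, 2.9945), lambda* = (5.765)


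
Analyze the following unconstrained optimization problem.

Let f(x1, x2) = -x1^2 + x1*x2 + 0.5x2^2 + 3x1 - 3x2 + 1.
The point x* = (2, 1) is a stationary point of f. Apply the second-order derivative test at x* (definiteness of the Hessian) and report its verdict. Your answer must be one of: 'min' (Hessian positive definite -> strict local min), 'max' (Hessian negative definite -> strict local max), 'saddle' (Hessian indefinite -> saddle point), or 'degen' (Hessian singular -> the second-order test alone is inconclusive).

Compute the Hessian H = grad^2 f:
  H = [[-2, 1], [1, 1]]
Verify stationarity: grad f(x*) = H x* + g = (0, 0).
Eigenvalues of H: -2.3028, 1.3028.
Eigenvalues have mixed signs, so H is indefinite -> x* is a saddle point.

saddle


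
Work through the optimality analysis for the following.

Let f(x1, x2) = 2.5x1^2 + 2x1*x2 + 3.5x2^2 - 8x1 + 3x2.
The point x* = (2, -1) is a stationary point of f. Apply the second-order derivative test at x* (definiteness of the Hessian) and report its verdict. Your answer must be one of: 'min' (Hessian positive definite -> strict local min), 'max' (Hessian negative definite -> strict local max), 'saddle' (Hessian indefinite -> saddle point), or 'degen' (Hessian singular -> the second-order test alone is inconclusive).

Compute the Hessian H = grad^2 f:
  H = [[5, 2], [2, 7]]
Verify stationarity: grad f(x*) = H x* + g = (0, 0).
Eigenvalues of H: 3.7639, 8.2361.
Both eigenvalues > 0, so H is positive definite -> x* is a strict local min.

min


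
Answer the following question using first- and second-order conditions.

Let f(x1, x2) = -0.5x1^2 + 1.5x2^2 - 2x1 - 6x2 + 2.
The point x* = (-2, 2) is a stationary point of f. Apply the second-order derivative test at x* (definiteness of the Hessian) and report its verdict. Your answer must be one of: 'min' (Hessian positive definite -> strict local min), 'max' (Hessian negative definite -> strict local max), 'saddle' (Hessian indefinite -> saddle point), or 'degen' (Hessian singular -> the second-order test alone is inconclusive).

Compute the Hessian H = grad^2 f:
  H = [[-1, 0], [0, 3]]
Verify stationarity: grad f(x*) = H x* + g = (0, 0).
Eigenvalues of H: -1, 3.
Eigenvalues have mixed signs, so H is indefinite -> x* is a saddle point.

saddle


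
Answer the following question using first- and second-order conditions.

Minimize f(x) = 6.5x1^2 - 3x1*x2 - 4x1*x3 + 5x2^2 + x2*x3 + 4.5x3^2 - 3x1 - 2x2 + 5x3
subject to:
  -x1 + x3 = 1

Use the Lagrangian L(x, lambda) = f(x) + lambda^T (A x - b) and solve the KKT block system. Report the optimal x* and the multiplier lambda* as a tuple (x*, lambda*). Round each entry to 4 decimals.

Form the Lagrangian:
  L(x, lambda) = (1/2) x^T Q x + c^T x + lambda^T (A x - b)
Stationarity (grad_x L = 0): Q x + c + A^T lambda = 0.
Primal feasibility: A x = b.

This gives the KKT block system:
  [ Q   A^T ] [ x     ]   [-c ]
  [ A    0  ] [ lambda ] = [ b ]

Solving the linear system:
  x*      = (-0.5, 0, 0.5)
  lambda* = (-11.5)
  f(x*)   = 7.75

x* = (-0.5, 0, 0.5), lambda* = (-11.5)


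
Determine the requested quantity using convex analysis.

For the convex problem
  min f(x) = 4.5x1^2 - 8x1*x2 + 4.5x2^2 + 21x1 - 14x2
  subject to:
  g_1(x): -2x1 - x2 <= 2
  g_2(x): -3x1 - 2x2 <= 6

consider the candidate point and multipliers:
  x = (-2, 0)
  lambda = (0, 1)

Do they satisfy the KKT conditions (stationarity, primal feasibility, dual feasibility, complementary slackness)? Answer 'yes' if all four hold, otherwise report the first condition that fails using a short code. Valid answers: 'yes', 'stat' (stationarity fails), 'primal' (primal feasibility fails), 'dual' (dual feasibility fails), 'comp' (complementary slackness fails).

Gradient of f: grad f(x) = Q x + c = (3, 2)
Constraint values g_i(x) = a_i^T x - b_i:
  g_1((-2, 0)) = 2
  g_2((-2, 0)) = 0
Stationarity residual: grad f(x) + sum_i lambda_i a_i = (0, 0)
  -> stationarity OK
Primal feasibility (all g_i <= 0): FAILS
Dual feasibility (all lambda_i >= 0): OK
Complementary slackness (lambda_i * g_i(x) = 0 for all i): OK

Verdict: the first failing condition is primal_feasibility -> primal.

primal


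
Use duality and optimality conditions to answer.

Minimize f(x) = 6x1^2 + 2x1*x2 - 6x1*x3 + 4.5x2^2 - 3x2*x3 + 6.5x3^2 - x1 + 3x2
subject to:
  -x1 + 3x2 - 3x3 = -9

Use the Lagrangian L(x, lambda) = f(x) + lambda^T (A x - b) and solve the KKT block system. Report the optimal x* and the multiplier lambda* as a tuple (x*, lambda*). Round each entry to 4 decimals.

Form the Lagrangian:
  L(x, lambda) = (1/2) x^T Q x + c^T x + lambda^T (A x - b)
Stationarity (grad_x L = 0): Q x + c + A^T lambda = 0.
Primal feasibility: A x = b.

This gives the KKT block system:
  [ Q   A^T ] [ x     ]   [-c ]
  [ A    0  ] [ lambda ] = [ b ]

Solving the linear system:
  x*      = (1.1982, -1.5133, 1.0873)
  lambda* = (3.8284)
  f(x*)   = 14.3587

x* = (1.1982, -1.5133, 1.0873), lambda* = (3.8284)


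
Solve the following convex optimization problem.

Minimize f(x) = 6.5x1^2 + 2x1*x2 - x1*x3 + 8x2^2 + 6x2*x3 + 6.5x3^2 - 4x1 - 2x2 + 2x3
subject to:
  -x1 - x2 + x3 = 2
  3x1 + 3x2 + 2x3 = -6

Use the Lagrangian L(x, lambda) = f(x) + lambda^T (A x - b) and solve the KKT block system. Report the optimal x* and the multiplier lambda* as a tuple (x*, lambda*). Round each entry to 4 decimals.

Form the Lagrangian:
  L(x, lambda) = (1/2) x^T Q x + c^T x + lambda^T (A x - b)
Stationarity (grad_x L = 0): Q x + c + A^T lambda = 0.
Primal feasibility: A x = b.

This gives the KKT block system:
  [ Q   A^T ] [ x     ]   [-c ]
  [ A    0  ] [ lambda ] = [ b ]

Solving the linear system:
  x*      = (-1.04, -0.96, 0)
  lambda* = (-6.144, 4.432)
  f(x*)   = 22.48

x* = (-1.04, -0.96, 0), lambda* = (-6.144, 4.432)


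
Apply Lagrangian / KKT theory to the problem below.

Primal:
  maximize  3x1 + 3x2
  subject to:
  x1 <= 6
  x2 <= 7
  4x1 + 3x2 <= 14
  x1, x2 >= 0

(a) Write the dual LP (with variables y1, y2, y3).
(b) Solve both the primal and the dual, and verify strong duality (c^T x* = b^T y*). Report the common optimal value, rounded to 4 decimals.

The standard primal-dual pair for 'max c^T x s.t. A x <= b, x >= 0' is:
  Dual:  min b^T y  s.t.  A^T y >= c,  y >= 0.

So the dual LP is:
  minimize  6y1 + 7y2 + 14y3
  subject to:
    y1 + 4y3 >= 3
    y2 + 3y3 >= 3
    y1, y2, y3 >= 0

Solving the primal: x* = (0, 4.6667).
  primal value c^T x* = 14.
Solving the dual: y* = (0, 0, 1).
  dual value b^T y* = 14.
Strong duality: c^T x* = b^T y*. Confirmed.

14


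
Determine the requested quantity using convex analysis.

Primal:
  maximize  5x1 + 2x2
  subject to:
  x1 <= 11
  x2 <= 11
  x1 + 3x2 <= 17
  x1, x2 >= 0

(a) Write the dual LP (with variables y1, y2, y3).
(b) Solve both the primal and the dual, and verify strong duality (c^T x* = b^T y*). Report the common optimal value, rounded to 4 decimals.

The standard primal-dual pair for 'max c^T x s.t. A x <= b, x >= 0' is:
  Dual:  min b^T y  s.t.  A^T y >= c,  y >= 0.

So the dual LP is:
  minimize  11y1 + 11y2 + 17y3
  subject to:
    y1 + y3 >= 5
    y2 + 3y3 >= 2
    y1, y2, y3 >= 0

Solving the primal: x* = (11, 2).
  primal value c^T x* = 59.
Solving the dual: y* = (4.3333, 0, 0.6667).
  dual value b^T y* = 59.
Strong duality: c^T x* = b^T y*. Confirmed.

59


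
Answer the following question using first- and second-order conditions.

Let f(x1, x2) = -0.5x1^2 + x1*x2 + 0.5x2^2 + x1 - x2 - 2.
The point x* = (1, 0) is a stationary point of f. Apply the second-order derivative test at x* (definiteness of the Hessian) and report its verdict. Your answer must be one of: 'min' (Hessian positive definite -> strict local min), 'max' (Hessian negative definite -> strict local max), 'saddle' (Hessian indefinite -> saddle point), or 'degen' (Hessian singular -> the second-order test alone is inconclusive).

Compute the Hessian H = grad^2 f:
  H = [[-1, 1], [1, 1]]
Verify stationarity: grad f(x*) = H x* + g = (0, 0).
Eigenvalues of H: -1.4142, 1.4142.
Eigenvalues have mixed signs, so H is indefinite -> x* is a saddle point.

saddle


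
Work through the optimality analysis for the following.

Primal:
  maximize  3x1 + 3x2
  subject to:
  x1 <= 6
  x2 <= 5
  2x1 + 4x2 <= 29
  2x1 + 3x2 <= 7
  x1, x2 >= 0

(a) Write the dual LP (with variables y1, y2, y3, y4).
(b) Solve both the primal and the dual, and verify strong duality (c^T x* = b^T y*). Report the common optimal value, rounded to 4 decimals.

The standard primal-dual pair for 'max c^T x s.t. A x <= b, x >= 0' is:
  Dual:  min b^T y  s.t.  A^T y >= c,  y >= 0.

So the dual LP is:
  minimize  6y1 + 5y2 + 29y3 + 7y4
  subject to:
    y1 + 2y3 + 2y4 >= 3
    y2 + 4y3 + 3y4 >= 3
    y1, y2, y3, y4 >= 0

Solving the primal: x* = (3.5, 0).
  primal value c^T x* = 10.5.
Solving the dual: y* = (0, 0, 0, 1.5).
  dual value b^T y* = 10.5.
Strong duality: c^T x* = b^T y*. Confirmed.

10.5


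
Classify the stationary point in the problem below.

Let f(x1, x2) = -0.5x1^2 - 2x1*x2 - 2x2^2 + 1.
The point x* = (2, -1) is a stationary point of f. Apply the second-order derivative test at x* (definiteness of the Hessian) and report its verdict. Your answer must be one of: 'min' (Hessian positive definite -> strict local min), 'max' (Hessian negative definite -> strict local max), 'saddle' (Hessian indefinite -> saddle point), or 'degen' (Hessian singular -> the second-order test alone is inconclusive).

Compute the Hessian H = grad^2 f:
  H = [[-1, -2], [-2, -4]]
Verify stationarity: grad f(x*) = H x* + g = (0, 0).
Eigenvalues of H: -5, 0.
H has a zero eigenvalue (singular; negative semidefinite but not definite), so H is neither positive definite, negative definite, nor indefinite. The second-order test alone is inconclusive -> degen.
(Indeed, f is constant along the null direction of H through x*, so x* is not a strict local extremum.)

degen


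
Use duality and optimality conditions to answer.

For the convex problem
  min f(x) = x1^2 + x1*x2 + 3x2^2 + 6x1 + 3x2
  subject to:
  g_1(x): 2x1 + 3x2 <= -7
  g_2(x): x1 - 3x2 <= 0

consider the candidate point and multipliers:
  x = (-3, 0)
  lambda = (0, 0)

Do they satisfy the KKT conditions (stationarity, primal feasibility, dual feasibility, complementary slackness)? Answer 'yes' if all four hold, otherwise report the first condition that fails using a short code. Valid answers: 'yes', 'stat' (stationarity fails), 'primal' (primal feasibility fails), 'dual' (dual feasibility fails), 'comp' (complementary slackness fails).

Gradient of f: grad f(x) = Q x + c = (0, 0)
Constraint values g_i(x) = a_i^T x - b_i:
  g_1((-3, 0)) = 1
  g_2((-3, 0)) = -3
Stationarity residual: grad f(x) + sum_i lambda_i a_i = (0, 0)
  -> stationarity OK
Primal feasibility (all g_i <= 0): FAILS
Dual feasibility (all lambda_i >= 0): OK
Complementary slackness (lambda_i * g_i(x) = 0 for all i): OK

Verdict: the first failing condition is primal_feasibility -> primal.

primal


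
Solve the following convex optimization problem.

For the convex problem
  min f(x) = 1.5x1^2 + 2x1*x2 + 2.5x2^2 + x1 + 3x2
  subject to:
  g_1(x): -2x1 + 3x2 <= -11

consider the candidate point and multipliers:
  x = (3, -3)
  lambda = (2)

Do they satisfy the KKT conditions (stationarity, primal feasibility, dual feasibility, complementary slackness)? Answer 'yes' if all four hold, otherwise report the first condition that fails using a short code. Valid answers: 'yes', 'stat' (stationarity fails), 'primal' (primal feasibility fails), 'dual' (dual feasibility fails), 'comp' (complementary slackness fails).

Gradient of f: grad f(x) = Q x + c = (4, -6)
Constraint values g_i(x) = a_i^T x - b_i:
  g_1((3, -3)) = -4
Stationarity residual: grad f(x) + sum_i lambda_i a_i = (0, 0)
  -> stationarity OK
Primal feasibility (all g_i <= 0): OK
Dual feasibility (all lambda_i >= 0): OK
Complementary slackness (lambda_i * g_i(x) = 0 for all i): FAILS

Verdict: the first failing condition is complementary_slackness -> comp.

comp


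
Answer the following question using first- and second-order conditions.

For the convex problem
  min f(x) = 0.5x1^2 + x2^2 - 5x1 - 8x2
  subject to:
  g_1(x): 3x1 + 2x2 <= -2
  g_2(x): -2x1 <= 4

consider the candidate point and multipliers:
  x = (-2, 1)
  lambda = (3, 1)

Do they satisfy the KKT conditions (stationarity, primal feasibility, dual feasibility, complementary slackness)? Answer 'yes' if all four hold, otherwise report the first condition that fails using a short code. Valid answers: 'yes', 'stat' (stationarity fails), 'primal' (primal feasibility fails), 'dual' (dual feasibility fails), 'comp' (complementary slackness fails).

Gradient of f: grad f(x) = Q x + c = (-7, -6)
Constraint values g_i(x) = a_i^T x - b_i:
  g_1((-2, 1)) = -2
  g_2((-2, 1)) = 0
Stationarity residual: grad f(x) + sum_i lambda_i a_i = (0, 0)
  -> stationarity OK
Primal feasibility (all g_i <= 0): OK
Dual feasibility (all lambda_i >= 0): OK
Complementary slackness (lambda_i * g_i(x) = 0 for all i): FAILS

Verdict: the first failing condition is complementary_slackness -> comp.

comp


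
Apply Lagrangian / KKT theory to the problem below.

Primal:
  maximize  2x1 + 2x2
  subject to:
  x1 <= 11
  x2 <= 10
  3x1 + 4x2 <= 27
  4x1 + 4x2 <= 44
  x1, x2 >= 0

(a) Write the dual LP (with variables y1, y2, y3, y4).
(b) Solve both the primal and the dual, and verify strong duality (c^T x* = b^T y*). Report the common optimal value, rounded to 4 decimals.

The standard primal-dual pair for 'max c^T x s.t. A x <= b, x >= 0' is:
  Dual:  min b^T y  s.t.  A^T y >= c,  y >= 0.

So the dual LP is:
  minimize  11y1 + 10y2 + 27y3 + 44y4
  subject to:
    y1 + 3y3 + 4y4 >= 2
    y2 + 4y3 + 4y4 >= 2
    y1, y2, y3, y4 >= 0

Solving the primal: x* = (9, 0).
  primal value c^T x* = 18.
Solving the dual: y* = (0, 0, 0.6667, 0).
  dual value b^T y* = 18.
Strong duality: c^T x* = b^T y*. Confirmed.

18


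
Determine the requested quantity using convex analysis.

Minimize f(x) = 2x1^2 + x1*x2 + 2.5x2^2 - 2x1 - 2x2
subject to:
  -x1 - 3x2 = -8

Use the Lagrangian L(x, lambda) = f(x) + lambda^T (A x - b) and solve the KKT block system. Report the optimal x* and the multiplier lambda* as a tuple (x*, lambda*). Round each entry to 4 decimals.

Form the Lagrangian:
  L(x, lambda) = (1/2) x^T Q x + c^T x + lambda^T (A x - b)
Stationarity (grad_x L = 0): Q x + c + A^T lambda = 0.
Primal feasibility: A x = b.

This gives the KKT block system:
  [ Q   A^T ] [ x     ]   [-c ]
  [ A    0  ] [ lambda ] = [ b ]

Solving the linear system:
  x*      = (0.8, 2.4)
  lambda* = (3.6)
  f(x*)   = 11.2

x* = (0.8, 2.4), lambda* = (3.6)


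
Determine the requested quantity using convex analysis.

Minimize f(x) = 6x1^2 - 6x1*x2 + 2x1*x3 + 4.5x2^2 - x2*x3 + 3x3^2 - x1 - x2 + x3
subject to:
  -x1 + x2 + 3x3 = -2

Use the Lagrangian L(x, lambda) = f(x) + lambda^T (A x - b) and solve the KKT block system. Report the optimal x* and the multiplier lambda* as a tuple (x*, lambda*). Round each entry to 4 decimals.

Form the Lagrangian:
  L(x, lambda) = (1/2) x^T Q x + c^T x + lambda^T (A x - b)
Stationarity (grad_x L = 0): Q x + c + A^T lambda = 0.
Primal feasibility: A x = b.

This gives the KKT block system:
  [ Q   A^T ] [ x     ]   [-c ]
  [ A    0  ] [ lambda ] = [ b ]

Solving the linear system:
  x*      = (0.3415, 0.1889, -0.6158)
  lambda* = (0.7335)
  f(x*)   = 0.1604

x* = (0.3415, 0.1889, -0.6158), lambda* = (0.7335)


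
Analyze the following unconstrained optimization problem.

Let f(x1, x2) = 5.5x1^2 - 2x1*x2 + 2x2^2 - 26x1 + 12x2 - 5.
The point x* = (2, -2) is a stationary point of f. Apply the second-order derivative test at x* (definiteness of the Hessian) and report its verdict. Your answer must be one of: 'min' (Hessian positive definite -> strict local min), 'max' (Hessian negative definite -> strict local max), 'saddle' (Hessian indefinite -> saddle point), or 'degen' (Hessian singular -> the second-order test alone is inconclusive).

Compute the Hessian H = grad^2 f:
  H = [[11, -2], [-2, 4]]
Verify stationarity: grad f(x*) = H x* + g = (0, 0).
Eigenvalues of H: 3.4689, 11.5311.
Both eigenvalues > 0, so H is positive definite -> x* is a strict local min.

min


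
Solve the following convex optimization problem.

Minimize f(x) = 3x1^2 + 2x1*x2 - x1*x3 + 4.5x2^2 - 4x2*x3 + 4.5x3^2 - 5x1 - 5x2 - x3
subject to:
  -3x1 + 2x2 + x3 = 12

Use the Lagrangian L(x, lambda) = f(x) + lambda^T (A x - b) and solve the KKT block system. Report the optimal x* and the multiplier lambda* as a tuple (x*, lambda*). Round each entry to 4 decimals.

Form the Lagrangian:
  L(x, lambda) = (1/2) x^T Q x + c^T x + lambda^T (A x - b)
Stationarity (grad_x L = 0): Q x + c + A^T lambda = 0.
Primal feasibility: A x = b.

This gives the KKT block system:
  [ Q   A^T ] [ x     ]   [-c ]
  [ A    0  ] [ lambda ] = [ b ]

Solving the linear system:
  x*      = (-1.814, 2.5333, 1.4913)
  lambda* = (-4.103)
  f(x*)   = 22.0743

x* = (-1.814, 2.5333, 1.4913), lambda* = (-4.103)


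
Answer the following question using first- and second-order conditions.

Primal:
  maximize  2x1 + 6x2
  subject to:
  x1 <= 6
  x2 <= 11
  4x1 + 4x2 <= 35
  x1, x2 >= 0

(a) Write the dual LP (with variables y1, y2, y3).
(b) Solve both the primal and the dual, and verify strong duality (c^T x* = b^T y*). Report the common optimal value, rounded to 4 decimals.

The standard primal-dual pair for 'max c^T x s.t. A x <= b, x >= 0' is:
  Dual:  min b^T y  s.t.  A^T y >= c,  y >= 0.

So the dual LP is:
  minimize  6y1 + 11y2 + 35y3
  subject to:
    y1 + 4y3 >= 2
    y2 + 4y3 >= 6
    y1, y2, y3 >= 0

Solving the primal: x* = (0, 8.75).
  primal value c^T x* = 52.5.
Solving the dual: y* = (0, 0, 1.5).
  dual value b^T y* = 52.5.
Strong duality: c^T x* = b^T y*. Confirmed.

52.5


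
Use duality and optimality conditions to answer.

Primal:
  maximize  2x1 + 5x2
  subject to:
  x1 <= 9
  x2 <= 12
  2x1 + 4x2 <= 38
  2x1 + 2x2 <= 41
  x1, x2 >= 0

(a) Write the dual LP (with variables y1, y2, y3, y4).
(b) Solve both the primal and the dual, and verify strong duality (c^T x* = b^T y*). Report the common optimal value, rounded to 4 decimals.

The standard primal-dual pair for 'max c^T x s.t. A x <= b, x >= 0' is:
  Dual:  min b^T y  s.t.  A^T y >= c,  y >= 0.

So the dual LP is:
  minimize  9y1 + 12y2 + 38y3 + 41y4
  subject to:
    y1 + 2y3 + 2y4 >= 2
    y2 + 4y3 + 2y4 >= 5
    y1, y2, y3, y4 >= 0

Solving the primal: x* = (0, 9.5).
  primal value c^T x* = 47.5.
Solving the dual: y* = (0, 0, 1.25, 0).
  dual value b^T y* = 47.5.
Strong duality: c^T x* = b^T y*. Confirmed.

47.5


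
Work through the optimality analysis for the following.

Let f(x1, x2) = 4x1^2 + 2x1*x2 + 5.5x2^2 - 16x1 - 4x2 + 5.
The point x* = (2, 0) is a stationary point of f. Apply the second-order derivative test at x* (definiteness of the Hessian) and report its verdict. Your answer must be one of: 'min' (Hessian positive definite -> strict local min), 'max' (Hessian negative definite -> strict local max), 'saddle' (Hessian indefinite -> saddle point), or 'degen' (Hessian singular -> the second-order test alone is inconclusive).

Compute the Hessian H = grad^2 f:
  H = [[8, 2], [2, 11]]
Verify stationarity: grad f(x*) = H x* + g = (0, 0).
Eigenvalues of H: 7, 12.
Both eigenvalues > 0, so H is positive definite -> x* is a strict local min.

min


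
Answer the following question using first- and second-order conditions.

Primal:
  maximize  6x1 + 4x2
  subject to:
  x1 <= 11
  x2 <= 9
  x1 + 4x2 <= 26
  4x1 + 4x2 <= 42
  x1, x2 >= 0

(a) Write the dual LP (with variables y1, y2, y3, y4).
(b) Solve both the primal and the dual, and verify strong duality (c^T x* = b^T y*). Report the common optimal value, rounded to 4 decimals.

The standard primal-dual pair for 'max c^T x s.t. A x <= b, x >= 0' is:
  Dual:  min b^T y  s.t.  A^T y >= c,  y >= 0.

So the dual LP is:
  minimize  11y1 + 9y2 + 26y3 + 42y4
  subject to:
    y1 + y3 + 4y4 >= 6
    y2 + 4y3 + 4y4 >= 4
    y1, y2, y3, y4 >= 0

Solving the primal: x* = (10.5, 0).
  primal value c^T x* = 63.
Solving the dual: y* = (0, 0, 0, 1.5).
  dual value b^T y* = 63.
Strong duality: c^T x* = b^T y*. Confirmed.

63


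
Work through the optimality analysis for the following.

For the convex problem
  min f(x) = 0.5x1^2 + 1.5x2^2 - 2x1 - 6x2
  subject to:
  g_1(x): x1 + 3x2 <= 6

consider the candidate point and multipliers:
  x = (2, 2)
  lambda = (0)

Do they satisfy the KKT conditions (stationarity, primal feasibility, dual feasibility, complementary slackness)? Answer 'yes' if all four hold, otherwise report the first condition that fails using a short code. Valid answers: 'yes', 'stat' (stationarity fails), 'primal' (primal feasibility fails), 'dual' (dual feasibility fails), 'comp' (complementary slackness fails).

Gradient of f: grad f(x) = Q x + c = (0, 0)
Constraint values g_i(x) = a_i^T x - b_i:
  g_1((2, 2)) = 2
Stationarity residual: grad f(x) + sum_i lambda_i a_i = (0, 0)
  -> stationarity OK
Primal feasibility (all g_i <= 0): FAILS
Dual feasibility (all lambda_i >= 0): OK
Complementary slackness (lambda_i * g_i(x) = 0 for all i): OK

Verdict: the first failing condition is primal_feasibility -> primal.

primal


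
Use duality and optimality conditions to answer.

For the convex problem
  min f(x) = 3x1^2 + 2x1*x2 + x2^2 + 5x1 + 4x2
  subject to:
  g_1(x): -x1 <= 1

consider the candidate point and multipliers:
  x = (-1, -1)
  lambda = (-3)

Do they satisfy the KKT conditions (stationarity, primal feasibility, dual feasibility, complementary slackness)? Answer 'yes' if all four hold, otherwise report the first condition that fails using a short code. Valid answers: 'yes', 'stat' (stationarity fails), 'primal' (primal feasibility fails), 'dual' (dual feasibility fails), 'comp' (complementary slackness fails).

Gradient of f: grad f(x) = Q x + c = (-3, 0)
Constraint values g_i(x) = a_i^T x - b_i:
  g_1((-1, -1)) = 0
Stationarity residual: grad f(x) + sum_i lambda_i a_i = (0, 0)
  -> stationarity OK
Primal feasibility (all g_i <= 0): OK
Dual feasibility (all lambda_i >= 0): FAILS
Complementary slackness (lambda_i * g_i(x) = 0 for all i): OK

Verdict: the first failing condition is dual_feasibility -> dual.

dual


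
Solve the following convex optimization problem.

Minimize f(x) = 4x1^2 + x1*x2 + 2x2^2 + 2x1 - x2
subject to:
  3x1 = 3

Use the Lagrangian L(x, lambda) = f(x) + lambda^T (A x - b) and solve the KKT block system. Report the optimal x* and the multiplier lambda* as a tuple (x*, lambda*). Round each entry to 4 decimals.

Form the Lagrangian:
  L(x, lambda) = (1/2) x^T Q x + c^T x + lambda^T (A x - b)
Stationarity (grad_x L = 0): Q x + c + A^T lambda = 0.
Primal feasibility: A x = b.

This gives the KKT block system:
  [ Q   A^T ] [ x     ]   [-c ]
  [ A    0  ] [ lambda ] = [ b ]

Solving the linear system:
  x*      = (1, 0)
  lambda* = (-3.3333)
  f(x*)   = 6

x* = (1, 0), lambda* = (-3.3333)


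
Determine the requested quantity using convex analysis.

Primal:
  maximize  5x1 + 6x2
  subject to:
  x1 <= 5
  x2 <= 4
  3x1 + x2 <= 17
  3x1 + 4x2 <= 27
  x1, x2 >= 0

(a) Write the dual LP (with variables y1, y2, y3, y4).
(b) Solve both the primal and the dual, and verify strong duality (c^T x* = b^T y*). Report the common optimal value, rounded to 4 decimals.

The standard primal-dual pair for 'max c^T x s.t. A x <= b, x >= 0' is:
  Dual:  min b^T y  s.t.  A^T y >= c,  y >= 0.

So the dual LP is:
  minimize  5y1 + 4y2 + 17y3 + 27y4
  subject to:
    y1 + 3y3 + 3y4 >= 5
    y2 + y3 + 4y4 >= 6
    y1, y2, y3, y4 >= 0

Solving the primal: x* = (4.5556, 3.3333).
  primal value c^T x* = 42.7778.
Solving the dual: y* = (0, 0, 0.2222, 1.4444).
  dual value b^T y* = 42.7778.
Strong duality: c^T x* = b^T y*. Confirmed.

42.7778


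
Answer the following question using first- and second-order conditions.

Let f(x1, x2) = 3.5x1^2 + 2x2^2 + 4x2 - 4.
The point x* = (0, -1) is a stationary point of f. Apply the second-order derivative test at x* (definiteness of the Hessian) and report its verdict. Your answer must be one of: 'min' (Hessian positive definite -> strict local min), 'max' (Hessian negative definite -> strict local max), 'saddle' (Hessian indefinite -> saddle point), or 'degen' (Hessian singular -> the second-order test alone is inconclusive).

Compute the Hessian H = grad^2 f:
  H = [[7, 0], [0, 4]]
Verify stationarity: grad f(x*) = H x* + g = (0, 0).
Eigenvalues of H: 4, 7.
Both eigenvalues > 0, so H is positive definite -> x* is a strict local min.

min


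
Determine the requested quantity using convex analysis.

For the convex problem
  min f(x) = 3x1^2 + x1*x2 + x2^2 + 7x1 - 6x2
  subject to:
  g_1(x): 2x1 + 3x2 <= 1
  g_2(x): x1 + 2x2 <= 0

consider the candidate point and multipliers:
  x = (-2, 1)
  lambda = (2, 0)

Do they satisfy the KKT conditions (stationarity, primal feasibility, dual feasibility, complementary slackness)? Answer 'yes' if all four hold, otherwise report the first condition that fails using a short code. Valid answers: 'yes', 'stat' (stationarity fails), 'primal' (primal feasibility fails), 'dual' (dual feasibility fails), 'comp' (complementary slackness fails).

Gradient of f: grad f(x) = Q x + c = (-4, -6)
Constraint values g_i(x) = a_i^T x - b_i:
  g_1((-2, 1)) = -2
  g_2((-2, 1)) = 0
Stationarity residual: grad f(x) + sum_i lambda_i a_i = (0, 0)
  -> stationarity OK
Primal feasibility (all g_i <= 0): OK
Dual feasibility (all lambda_i >= 0): OK
Complementary slackness (lambda_i * g_i(x) = 0 for all i): FAILS

Verdict: the first failing condition is complementary_slackness -> comp.

comp


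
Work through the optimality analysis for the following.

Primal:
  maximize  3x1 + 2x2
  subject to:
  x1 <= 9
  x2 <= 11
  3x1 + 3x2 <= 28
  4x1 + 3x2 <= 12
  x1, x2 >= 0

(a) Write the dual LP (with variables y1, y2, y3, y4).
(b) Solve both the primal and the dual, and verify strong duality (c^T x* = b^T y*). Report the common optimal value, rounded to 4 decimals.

The standard primal-dual pair for 'max c^T x s.t. A x <= b, x >= 0' is:
  Dual:  min b^T y  s.t.  A^T y >= c,  y >= 0.

So the dual LP is:
  minimize  9y1 + 11y2 + 28y3 + 12y4
  subject to:
    y1 + 3y3 + 4y4 >= 3
    y2 + 3y3 + 3y4 >= 2
    y1, y2, y3, y4 >= 0

Solving the primal: x* = (3, 0).
  primal value c^T x* = 9.
Solving the dual: y* = (0, 0, 0, 0.75).
  dual value b^T y* = 9.
Strong duality: c^T x* = b^T y*. Confirmed.

9


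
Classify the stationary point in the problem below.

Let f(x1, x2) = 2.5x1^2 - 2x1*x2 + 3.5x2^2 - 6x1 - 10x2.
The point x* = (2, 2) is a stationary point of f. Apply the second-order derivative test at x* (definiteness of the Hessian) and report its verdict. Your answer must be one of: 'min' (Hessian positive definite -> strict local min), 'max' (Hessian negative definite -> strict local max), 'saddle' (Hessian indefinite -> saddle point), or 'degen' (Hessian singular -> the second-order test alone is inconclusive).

Compute the Hessian H = grad^2 f:
  H = [[5, -2], [-2, 7]]
Verify stationarity: grad f(x*) = H x* + g = (0, 0).
Eigenvalues of H: 3.7639, 8.2361.
Both eigenvalues > 0, so H is positive definite -> x* is a strict local min.

min


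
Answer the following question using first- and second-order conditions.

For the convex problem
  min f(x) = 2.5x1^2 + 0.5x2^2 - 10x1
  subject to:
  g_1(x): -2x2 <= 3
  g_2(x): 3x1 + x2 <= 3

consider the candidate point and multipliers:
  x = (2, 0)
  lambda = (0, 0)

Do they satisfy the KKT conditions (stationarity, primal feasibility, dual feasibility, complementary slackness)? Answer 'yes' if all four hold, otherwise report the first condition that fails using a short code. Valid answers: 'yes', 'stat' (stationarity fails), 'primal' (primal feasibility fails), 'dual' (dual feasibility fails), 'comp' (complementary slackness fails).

Gradient of f: grad f(x) = Q x + c = (0, 0)
Constraint values g_i(x) = a_i^T x - b_i:
  g_1((2, 0)) = -3
  g_2((2, 0)) = 3
Stationarity residual: grad f(x) + sum_i lambda_i a_i = (0, 0)
  -> stationarity OK
Primal feasibility (all g_i <= 0): FAILS
Dual feasibility (all lambda_i >= 0): OK
Complementary slackness (lambda_i * g_i(x) = 0 for all i): OK

Verdict: the first failing condition is primal_feasibility -> primal.

primal


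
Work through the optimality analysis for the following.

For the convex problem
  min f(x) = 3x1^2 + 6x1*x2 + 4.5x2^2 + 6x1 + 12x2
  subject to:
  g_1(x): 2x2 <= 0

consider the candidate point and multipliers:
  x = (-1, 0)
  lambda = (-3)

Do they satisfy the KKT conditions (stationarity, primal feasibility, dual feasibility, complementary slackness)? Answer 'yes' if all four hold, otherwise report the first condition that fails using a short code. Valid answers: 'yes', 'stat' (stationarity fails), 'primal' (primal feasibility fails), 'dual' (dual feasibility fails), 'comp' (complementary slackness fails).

Gradient of f: grad f(x) = Q x + c = (0, 6)
Constraint values g_i(x) = a_i^T x - b_i:
  g_1((-1, 0)) = 0
Stationarity residual: grad f(x) + sum_i lambda_i a_i = (0, 0)
  -> stationarity OK
Primal feasibility (all g_i <= 0): OK
Dual feasibility (all lambda_i >= 0): FAILS
Complementary slackness (lambda_i * g_i(x) = 0 for all i): OK

Verdict: the first failing condition is dual_feasibility -> dual.

dual


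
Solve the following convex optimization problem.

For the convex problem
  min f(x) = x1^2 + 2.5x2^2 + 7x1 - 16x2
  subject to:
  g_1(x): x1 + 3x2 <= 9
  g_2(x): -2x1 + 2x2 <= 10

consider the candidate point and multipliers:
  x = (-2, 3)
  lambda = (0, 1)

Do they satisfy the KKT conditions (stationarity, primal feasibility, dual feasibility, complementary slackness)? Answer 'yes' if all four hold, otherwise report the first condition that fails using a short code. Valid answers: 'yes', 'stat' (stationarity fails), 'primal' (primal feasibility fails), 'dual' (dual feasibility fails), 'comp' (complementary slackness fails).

Gradient of f: grad f(x) = Q x + c = (3, -1)
Constraint values g_i(x) = a_i^T x - b_i:
  g_1((-2, 3)) = -2
  g_2((-2, 3)) = 0
Stationarity residual: grad f(x) + sum_i lambda_i a_i = (1, 1)
  -> stationarity FAILS
Primal feasibility (all g_i <= 0): OK
Dual feasibility (all lambda_i >= 0): OK
Complementary slackness (lambda_i * g_i(x) = 0 for all i): OK

Verdict: the first failing condition is stationarity -> stat.

stat


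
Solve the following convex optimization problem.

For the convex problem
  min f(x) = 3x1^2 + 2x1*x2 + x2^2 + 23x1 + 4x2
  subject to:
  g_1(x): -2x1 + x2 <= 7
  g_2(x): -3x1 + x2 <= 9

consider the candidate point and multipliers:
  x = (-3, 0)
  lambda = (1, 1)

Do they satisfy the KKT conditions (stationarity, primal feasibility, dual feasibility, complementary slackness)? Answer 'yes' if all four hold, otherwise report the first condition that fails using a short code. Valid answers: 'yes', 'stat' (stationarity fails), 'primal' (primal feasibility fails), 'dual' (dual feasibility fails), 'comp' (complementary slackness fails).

Gradient of f: grad f(x) = Q x + c = (5, -2)
Constraint values g_i(x) = a_i^T x - b_i:
  g_1((-3, 0)) = -1
  g_2((-3, 0)) = 0
Stationarity residual: grad f(x) + sum_i lambda_i a_i = (0, 0)
  -> stationarity OK
Primal feasibility (all g_i <= 0): OK
Dual feasibility (all lambda_i >= 0): OK
Complementary slackness (lambda_i * g_i(x) = 0 for all i): FAILS

Verdict: the first failing condition is complementary_slackness -> comp.

comp


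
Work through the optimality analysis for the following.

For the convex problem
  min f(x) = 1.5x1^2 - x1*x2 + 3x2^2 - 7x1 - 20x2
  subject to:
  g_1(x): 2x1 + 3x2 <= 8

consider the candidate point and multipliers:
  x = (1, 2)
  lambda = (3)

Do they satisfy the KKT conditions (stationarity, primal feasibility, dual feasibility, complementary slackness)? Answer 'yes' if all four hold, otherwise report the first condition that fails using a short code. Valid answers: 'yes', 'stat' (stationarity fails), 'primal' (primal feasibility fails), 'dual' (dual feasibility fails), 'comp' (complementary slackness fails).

Gradient of f: grad f(x) = Q x + c = (-6, -9)
Constraint values g_i(x) = a_i^T x - b_i:
  g_1((1, 2)) = 0
Stationarity residual: grad f(x) + sum_i lambda_i a_i = (0, 0)
  -> stationarity OK
Primal feasibility (all g_i <= 0): OK
Dual feasibility (all lambda_i >= 0): OK
Complementary slackness (lambda_i * g_i(x) = 0 for all i): OK

Verdict: yes, KKT holds.

yes


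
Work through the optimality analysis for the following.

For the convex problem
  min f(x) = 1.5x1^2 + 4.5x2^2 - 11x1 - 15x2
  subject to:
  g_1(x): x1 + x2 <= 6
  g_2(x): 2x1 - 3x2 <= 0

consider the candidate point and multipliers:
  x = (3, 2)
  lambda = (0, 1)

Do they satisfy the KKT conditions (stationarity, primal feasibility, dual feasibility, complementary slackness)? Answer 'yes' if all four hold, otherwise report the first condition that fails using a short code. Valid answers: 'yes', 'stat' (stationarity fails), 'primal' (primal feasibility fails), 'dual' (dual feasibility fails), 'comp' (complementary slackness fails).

Gradient of f: grad f(x) = Q x + c = (-2, 3)
Constraint values g_i(x) = a_i^T x - b_i:
  g_1((3, 2)) = -1
  g_2((3, 2)) = 0
Stationarity residual: grad f(x) + sum_i lambda_i a_i = (0, 0)
  -> stationarity OK
Primal feasibility (all g_i <= 0): OK
Dual feasibility (all lambda_i >= 0): OK
Complementary slackness (lambda_i * g_i(x) = 0 for all i): OK

Verdict: yes, KKT holds.

yes


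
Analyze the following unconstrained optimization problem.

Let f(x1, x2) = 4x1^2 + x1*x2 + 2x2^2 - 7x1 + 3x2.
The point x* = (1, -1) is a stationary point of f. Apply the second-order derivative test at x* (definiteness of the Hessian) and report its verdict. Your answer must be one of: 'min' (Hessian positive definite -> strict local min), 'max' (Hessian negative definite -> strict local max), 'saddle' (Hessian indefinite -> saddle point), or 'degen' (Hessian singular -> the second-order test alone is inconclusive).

Compute the Hessian H = grad^2 f:
  H = [[8, 1], [1, 4]]
Verify stationarity: grad f(x*) = H x* + g = (0, 0).
Eigenvalues of H: 3.7639, 8.2361.
Both eigenvalues > 0, so H is positive definite -> x* is a strict local min.

min


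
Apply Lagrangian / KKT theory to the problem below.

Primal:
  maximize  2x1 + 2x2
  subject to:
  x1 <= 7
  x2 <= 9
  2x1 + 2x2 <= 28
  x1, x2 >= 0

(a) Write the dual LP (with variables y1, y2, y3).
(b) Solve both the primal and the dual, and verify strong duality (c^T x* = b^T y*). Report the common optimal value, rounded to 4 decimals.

The standard primal-dual pair for 'max c^T x s.t. A x <= b, x >= 0' is:
  Dual:  min b^T y  s.t.  A^T y >= c,  y >= 0.

So the dual LP is:
  minimize  7y1 + 9y2 + 28y3
  subject to:
    y1 + 2y3 >= 2
    y2 + 2y3 >= 2
    y1, y2, y3 >= 0

Solving the primal: x* = (5, 9).
  primal value c^T x* = 28.
Solving the dual: y* = (0, 0, 1).
  dual value b^T y* = 28.
Strong duality: c^T x* = b^T y*. Confirmed.

28


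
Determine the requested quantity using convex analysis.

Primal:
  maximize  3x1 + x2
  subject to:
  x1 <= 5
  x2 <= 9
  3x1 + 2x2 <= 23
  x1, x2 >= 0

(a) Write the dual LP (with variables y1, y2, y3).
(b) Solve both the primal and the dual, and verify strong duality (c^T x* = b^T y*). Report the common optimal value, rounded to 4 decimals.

The standard primal-dual pair for 'max c^T x s.t. A x <= b, x >= 0' is:
  Dual:  min b^T y  s.t.  A^T y >= c,  y >= 0.

So the dual LP is:
  minimize  5y1 + 9y2 + 23y3
  subject to:
    y1 + 3y3 >= 3
    y2 + 2y3 >= 1
    y1, y2, y3 >= 0

Solving the primal: x* = (5, 4).
  primal value c^T x* = 19.
Solving the dual: y* = (1.5, 0, 0.5).
  dual value b^T y* = 19.
Strong duality: c^T x* = b^T y*. Confirmed.

19


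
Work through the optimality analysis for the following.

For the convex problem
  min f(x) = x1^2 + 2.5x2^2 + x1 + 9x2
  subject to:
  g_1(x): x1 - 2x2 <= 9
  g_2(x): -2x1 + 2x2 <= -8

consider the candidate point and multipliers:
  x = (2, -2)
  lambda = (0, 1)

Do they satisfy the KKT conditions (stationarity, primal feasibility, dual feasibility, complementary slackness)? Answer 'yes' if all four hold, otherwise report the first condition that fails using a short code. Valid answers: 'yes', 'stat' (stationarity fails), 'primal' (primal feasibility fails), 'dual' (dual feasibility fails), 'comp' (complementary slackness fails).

Gradient of f: grad f(x) = Q x + c = (5, -1)
Constraint values g_i(x) = a_i^T x - b_i:
  g_1((2, -2)) = -3
  g_2((2, -2)) = 0
Stationarity residual: grad f(x) + sum_i lambda_i a_i = (3, 1)
  -> stationarity FAILS
Primal feasibility (all g_i <= 0): OK
Dual feasibility (all lambda_i >= 0): OK
Complementary slackness (lambda_i * g_i(x) = 0 for all i): OK

Verdict: the first failing condition is stationarity -> stat.

stat


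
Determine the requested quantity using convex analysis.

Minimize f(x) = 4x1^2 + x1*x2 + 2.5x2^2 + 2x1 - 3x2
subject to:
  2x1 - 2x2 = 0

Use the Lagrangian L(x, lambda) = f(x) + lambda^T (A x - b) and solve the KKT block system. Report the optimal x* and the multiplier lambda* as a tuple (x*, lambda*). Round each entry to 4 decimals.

Form the Lagrangian:
  L(x, lambda) = (1/2) x^T Q x + c^T x + lambda^T (A x - b)
Stationarity (grad_x L = 0): Q x + c + A^T lambda = 0.
Primal feasibility: A x = b.

This gives the KKT block system:
  [ Q   A^T ] [ x     ]   [-c ]
  [ A    0  ] [ lambda ] = [ b ]

Solving the linear system:
  x*      = (0.0667, 0.0667)
  lambda* = (-1.3)
  f(x*)   = -0.0333

x* = (0.0667, 0.0667), lambda* = (-1.3)


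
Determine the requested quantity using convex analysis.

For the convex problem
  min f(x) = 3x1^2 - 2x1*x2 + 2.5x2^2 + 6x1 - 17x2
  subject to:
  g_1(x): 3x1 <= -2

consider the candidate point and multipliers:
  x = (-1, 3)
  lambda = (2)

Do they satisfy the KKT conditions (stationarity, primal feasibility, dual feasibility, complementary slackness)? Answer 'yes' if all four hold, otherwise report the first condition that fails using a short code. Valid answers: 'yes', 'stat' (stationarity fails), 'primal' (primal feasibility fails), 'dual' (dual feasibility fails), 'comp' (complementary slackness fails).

Gradient of f: grad f(x) = Q x + c = (-6, 0)
Constraint values g_i(x) = a_i^T x - b_i:
  g_1((-1, 3)) = -1
Stationarity residual: grad f(x) + sum_i lambda_i a_i = (0, 0)
  -> stationarity OK
Primal feasibility (all g_i <= 0): OK
Dual feasibility (all lambda_i >= 0): OK
Complementary slackness (lambda_i * g_i(x) = 0 for all i): FAILS

Verdict: the first failing condition is complementary_slackness -> comp.

comp


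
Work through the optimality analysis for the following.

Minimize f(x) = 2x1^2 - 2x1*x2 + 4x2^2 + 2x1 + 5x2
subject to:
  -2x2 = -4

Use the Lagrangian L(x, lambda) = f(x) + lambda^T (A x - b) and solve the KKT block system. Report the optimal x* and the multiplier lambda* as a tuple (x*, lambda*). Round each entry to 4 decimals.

Form the Lagrangian:
  L(x, lambda) = (1/2) x^T Q x + c^T x + lambda^T (A x - b)
Stationarity (grad_x L = 0): Q x + c + A^T lambda = 0.
Primal feasibility: A x = b.

This gives the KKT block system:
  [ Q   A^T ] [ x     ]   [-c ]
  [ A    0  ] [ lambda ] = [ b ]

Solving the linear system:
  x*      = (0.5, 2)
  lambda* = (10)
  f(x*)   = 25.5

x* = (0.5, 2), lambda* = (10)
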